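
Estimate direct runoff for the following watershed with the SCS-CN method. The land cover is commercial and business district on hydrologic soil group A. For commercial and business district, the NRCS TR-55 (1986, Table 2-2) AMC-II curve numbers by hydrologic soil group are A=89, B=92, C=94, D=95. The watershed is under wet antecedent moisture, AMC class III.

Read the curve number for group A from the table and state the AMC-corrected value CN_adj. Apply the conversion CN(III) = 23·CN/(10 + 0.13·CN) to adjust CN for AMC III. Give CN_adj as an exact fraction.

NRCS table: commercial and business district, soil group A → CN(II) = 89
Wet (AMC III): CN(III) = 23·89/(10 + 0.13·89) = 2047/(2157/100) = 204700/2157 ≈ 94.900

CN_adj = 204700/2157 ≈ 94.900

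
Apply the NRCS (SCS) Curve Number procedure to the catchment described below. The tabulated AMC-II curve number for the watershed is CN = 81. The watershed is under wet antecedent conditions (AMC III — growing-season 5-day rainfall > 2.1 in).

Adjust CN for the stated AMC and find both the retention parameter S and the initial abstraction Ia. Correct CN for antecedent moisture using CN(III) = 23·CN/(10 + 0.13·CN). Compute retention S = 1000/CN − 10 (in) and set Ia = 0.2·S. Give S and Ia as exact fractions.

Adjust CN=81 to AMC III: 23·81/(10 + 0.13·81) → 1863 ÷ (2053/100) = 186300/2053 ≈ 90.745
S = 1000/(186300/2053) − 10 = 1900/1863 in ≈ 1.020 in
Ia = 0.2·(1900/1863) = 380/1863 in ≈ 0.204 in

S = 1900/1863 in ≈ 1.020 in; Ia = 380/1863 in ≈ 0.204 in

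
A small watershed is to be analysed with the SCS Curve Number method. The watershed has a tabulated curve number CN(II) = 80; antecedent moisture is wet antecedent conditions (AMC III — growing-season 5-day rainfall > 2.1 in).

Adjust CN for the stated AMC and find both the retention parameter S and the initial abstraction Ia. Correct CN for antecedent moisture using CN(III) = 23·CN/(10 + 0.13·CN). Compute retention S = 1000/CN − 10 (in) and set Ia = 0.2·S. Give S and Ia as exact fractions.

CN(III) from CN(II)=80: (23·80)/(10 + 0.13·80) = 4600/51 ≈ 90.196
Retention S: 1000/CN − 10 with CN=90.196 → S = 25/23 ≈ 1.087 in
Ia = 0.2S: 0.2·1.087 = 0.217 in (exactly 5/23)

S = 25/23 in ≈ 1.087 in; Ia = 5/23 in ≈ 0.217 in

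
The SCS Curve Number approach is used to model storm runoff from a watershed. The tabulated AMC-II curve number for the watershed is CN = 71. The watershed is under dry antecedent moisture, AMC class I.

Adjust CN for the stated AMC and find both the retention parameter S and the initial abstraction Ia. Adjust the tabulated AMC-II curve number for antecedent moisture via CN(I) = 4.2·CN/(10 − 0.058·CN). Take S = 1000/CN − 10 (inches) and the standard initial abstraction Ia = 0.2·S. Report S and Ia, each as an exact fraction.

S = 14500/1491 in ≈ 9.725 in; Ia = 2900/1491 in ≈ 1.945 in

Dry (AMC I): CN(I) = 4.2·71/(10 − 0.058·71) = (1491/5)/(2941/500) = 149100/2941 ≈ 50.697
S = 1000/(149100/2941) − 10 = 14500/1491 in ≈ 9.725 in
Initial abstraction Ia = S/5 = (14500/1491)/5 = 2900/1491 ≈ 1.945 in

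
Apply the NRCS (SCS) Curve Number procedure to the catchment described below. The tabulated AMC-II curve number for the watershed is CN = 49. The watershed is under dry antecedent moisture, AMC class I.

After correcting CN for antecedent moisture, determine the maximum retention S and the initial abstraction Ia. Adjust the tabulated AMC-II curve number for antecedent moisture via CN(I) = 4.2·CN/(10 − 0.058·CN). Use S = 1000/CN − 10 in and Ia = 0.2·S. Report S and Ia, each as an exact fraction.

Adjust CN=49 to AMC I: 4.2·49/(10 − 0.058·49) → (1029/5) ÷ (3579/500) = 34300/1193 ≈ 28.751
S = 1000/(34300/1193) − 10 = 8500/343 in ≈ 24.781 in
Ia = 0.2S: 0.2·24.781 = 4.956 in (exactly 1700/343)

S = 8500/343 in ≈ 24.781 in; Ia = 1700/343 in ≈ 4.956 in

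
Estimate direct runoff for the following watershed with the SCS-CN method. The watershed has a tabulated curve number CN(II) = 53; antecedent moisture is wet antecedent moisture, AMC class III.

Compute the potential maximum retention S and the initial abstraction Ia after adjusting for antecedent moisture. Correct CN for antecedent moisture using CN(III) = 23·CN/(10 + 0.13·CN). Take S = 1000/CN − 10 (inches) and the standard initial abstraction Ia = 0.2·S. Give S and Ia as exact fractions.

S = 4700/1219 in ≈ 3.856 in; Ia = 940/1219 in ≈ 0.771 in

CN(III) from CN(II)=53: (23·53)/(10 + 0.13·53) = 121900/1689 ≈ 72.173
S = 1000/(121900/1689) − 10 = 4700/1219 in ≈ 3.856 in
Ia = 0.2·(4700/1219) = 940/1219 in ≈ 0.771 in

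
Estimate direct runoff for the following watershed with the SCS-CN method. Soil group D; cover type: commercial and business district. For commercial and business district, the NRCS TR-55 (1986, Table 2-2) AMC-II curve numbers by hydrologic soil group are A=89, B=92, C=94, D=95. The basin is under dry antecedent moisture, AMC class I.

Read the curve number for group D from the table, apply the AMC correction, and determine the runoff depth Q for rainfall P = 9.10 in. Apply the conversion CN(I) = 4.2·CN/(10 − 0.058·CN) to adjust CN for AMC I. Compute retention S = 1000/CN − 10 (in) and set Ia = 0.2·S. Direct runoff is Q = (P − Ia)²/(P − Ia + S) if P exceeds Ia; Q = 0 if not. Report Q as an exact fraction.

NRCS table: commercial and business district, soil group D → CN(II) = 95
Adjust CN=95 to AMC I: 4.2·95/(10 − 0.058·95) → 399 ÷ (449/100) = 39900/449 ≈ 88.864
Max retention: S = 1000/(39900/449) − 10 = 500/399 in (≈ 1.253 in)
Ia = 0.2·(500/399) = 100/399 in ≈ 0.251 in
P − Ia = 9.100 − 0.251 = 35309/3990 ≈ 8.849 in (> 0, runoff occurs)
Q = (35309/3990)²/((35309/3990) + 500/399) = (1246725481/15920100)/(40309/3990) = 1246725481/160832910 in ≈ 7.752 in

Q = 1246725481/160832910 in ≈ 7.752 in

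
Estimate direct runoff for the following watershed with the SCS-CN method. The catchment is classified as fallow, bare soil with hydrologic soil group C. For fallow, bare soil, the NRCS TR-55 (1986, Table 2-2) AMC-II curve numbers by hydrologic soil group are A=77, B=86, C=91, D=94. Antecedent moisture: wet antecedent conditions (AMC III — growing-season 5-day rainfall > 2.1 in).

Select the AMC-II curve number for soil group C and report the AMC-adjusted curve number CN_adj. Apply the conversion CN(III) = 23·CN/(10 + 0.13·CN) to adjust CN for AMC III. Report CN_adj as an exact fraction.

NRCS table: fallow, bare soil, soil group C → CN(II) = 91
Wet (AMC III): CN(III) = 23·91/(10 + 0.13·91) = 2093/(2183/100) = 209300/2183 ≈ 95.877

CN_adj = 209300/2183 ≈ 95.877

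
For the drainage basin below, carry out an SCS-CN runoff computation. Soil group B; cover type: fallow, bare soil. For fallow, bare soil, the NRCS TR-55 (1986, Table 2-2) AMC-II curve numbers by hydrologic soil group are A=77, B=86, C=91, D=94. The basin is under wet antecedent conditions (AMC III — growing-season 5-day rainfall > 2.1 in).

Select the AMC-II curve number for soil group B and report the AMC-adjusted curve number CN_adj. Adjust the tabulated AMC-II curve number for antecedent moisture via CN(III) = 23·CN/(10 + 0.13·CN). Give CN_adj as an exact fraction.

CN_adj = 98900/1059 ≈ 93.390

NRCS table: fallow, bare soil, soil group B → CN(II) = 86
CN(III) from CN(II)=86: (23·86)/(10 + 0.13·86) = 98900/1059 ≈ 93.390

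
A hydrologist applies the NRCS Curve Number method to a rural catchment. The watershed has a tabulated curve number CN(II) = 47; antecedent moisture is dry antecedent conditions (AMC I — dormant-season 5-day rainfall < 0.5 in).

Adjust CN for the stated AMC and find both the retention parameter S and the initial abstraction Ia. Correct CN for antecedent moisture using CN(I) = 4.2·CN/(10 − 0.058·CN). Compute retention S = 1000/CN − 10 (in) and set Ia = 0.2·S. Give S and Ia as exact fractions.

Adjust CN=47 to AMC I: 4.2·47/(10 − 0.058·47) → (987/5) ÷ (3637/500) = 98700/3637 ≈ 27.138
Retention S: 1000/CN − 10 with CN=27.138 → S = 26500/987 ≈ 26.849 in
Initial abstraction Ia = S/5 = (26500/987)/5 = 5300/987 ≈ 5.370 in

S = 26500/987 in ≈ 26.849 in; Ia = 5300/987 in ≈ 5.370 in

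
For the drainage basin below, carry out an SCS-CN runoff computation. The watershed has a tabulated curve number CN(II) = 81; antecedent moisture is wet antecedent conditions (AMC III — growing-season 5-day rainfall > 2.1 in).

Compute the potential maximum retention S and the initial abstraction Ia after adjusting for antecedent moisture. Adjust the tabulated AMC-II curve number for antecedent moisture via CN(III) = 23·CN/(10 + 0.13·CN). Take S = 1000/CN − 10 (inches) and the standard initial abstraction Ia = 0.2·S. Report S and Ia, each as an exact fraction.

S = 1900/1863 in ≈ 1.020 in; Ia = 380/1863 in ≈ 0.204 in

Adjust CN=81 to AMC III: 23·81/(10 + 0.13·81) → 1863 ÷ (2053/100) = 186300/2053 ≈ 90.745
Retention S: 1000/CN − 10 with CN=90.745 → S = 1900/1863 ≈ 1.020 in
Initial abstraction Ia = S/5 = (1900/1863)/5 = 380/1863 ≈ 0.204 in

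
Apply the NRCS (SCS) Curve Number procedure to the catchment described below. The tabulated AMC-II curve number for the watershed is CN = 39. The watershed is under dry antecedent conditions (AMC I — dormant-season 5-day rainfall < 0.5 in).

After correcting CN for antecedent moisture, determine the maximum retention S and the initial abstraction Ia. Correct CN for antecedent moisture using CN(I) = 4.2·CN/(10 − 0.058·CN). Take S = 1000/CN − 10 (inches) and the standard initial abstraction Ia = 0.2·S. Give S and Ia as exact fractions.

Dry (AMC I): CN(I) = 4.2·39/(10 − 0.058·39) = (819/5)/(3869/500) = 81900/3869 ≈ 21.168
S = 1000/(81900/3869) − 10 = 30500/819 in ≈ 37.241 in
Ia = 0.2·(30500/819) = 6100/819 in ≈ 7.448 in

S = 30500/819 in ≈ 37.241 in; Ia = 6100/819 in ≈ 7.448 in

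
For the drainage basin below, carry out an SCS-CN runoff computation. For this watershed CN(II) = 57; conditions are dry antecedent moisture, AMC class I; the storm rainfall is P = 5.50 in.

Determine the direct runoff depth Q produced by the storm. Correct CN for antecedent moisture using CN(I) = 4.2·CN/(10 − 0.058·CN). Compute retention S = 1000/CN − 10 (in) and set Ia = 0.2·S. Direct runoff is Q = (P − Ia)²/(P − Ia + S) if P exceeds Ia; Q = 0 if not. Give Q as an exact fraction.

Dry (AMC I): CN(I) = 4.2·57/(10 − 0.058·57) = (1197/5)/(3347/500) = 119700/3347 ≈ 35.763
S = 1000/(119700/3347) − 10 = 21500/1197 in ≈ 17.962 in
Ia = 0.2·(21500/1197) = 4300/1197 in ≈ 3.592 in
Since P=5.500 > Ia=3.592: effective rainfall P−Ia = 4567/2394 in
Q: (4567/2394)² ÷ (47567/2394) = 20857489/113875398 in (≈ 0.183 in)

Q = 20857489/113875398 in ≈ 0.183 in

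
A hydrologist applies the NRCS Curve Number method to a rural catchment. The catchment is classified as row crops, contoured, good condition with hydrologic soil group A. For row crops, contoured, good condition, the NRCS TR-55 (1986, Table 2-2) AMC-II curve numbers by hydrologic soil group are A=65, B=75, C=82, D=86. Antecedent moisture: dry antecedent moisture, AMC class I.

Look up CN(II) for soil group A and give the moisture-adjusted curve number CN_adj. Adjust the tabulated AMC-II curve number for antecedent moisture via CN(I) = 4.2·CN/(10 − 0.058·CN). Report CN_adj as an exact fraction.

NRCS table: row crops, contoured, good condition, soil group A → CN(II) = 65
CN(I) from CN(II)=65: (4.2·65)/(10 − 0.058·65) = 3900/89 ≈ 43.820

CN_adj = 3900/89 ≈ 43.820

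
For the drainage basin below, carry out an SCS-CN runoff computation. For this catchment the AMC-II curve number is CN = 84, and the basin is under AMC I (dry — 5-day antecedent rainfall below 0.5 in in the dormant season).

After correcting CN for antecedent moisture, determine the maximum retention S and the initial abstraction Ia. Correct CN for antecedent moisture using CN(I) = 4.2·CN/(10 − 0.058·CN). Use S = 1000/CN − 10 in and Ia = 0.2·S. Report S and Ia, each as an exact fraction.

Dry (AMC I): CN(I) = 4.2·84/(10 − 0.058·84) = (1764/5)/(641/125) = 44100/641 ≈ 68.799
Max retention: S = 1000/(44100/641) − 10 = 2000/441 in (≈ 4.535 in)
Initial abstraction Ia = S/5 = (2000/441)/5 = 400/441 ≈ 0.907 in

S = 2000/441 in ≈ 4.535 in; Ia = 400/441 in ≈ 0.907 in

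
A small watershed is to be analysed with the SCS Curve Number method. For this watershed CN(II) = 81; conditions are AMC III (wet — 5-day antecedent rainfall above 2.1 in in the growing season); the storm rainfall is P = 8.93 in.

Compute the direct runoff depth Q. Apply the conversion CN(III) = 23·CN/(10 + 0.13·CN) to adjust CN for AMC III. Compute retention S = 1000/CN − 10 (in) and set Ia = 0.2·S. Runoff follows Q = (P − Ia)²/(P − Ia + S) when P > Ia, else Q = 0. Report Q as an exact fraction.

Q = 139093009699/17803014300 in ≈ 7.813 in

CN(III) from CN(II)=81: (23·81)/(10 + 0.13·81) = 186300/2053 ≈ 90.745
Retention S: 1000/CN − 10 with CN=90.745 → S = 1900/1863 ≈ 1.020 in
Ia = 0.2·(1900/1863) = 380/1863 in ≈ 0.204 in
P − Ia = 8.930 − 0.204 = 1625659/186300 ≈ 8.726 in (> 0, runoff occurs)
Runoff Q = (P−Ia)²/(P−Ia+S) = (8.726)²/(8.726+1.020) = 139093009699/17803014300 ≈ 7.813 in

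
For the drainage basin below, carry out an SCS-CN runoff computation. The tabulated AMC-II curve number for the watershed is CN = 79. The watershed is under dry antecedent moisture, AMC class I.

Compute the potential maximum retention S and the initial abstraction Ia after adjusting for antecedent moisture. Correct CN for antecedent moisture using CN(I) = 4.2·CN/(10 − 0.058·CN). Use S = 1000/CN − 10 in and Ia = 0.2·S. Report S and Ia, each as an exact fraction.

S = 500/79 in ≈ 6.329 in; Ia = 100/79 in ≈ 1.266 in

Adjust CN=79 to AMC I: 4.2·79/(10 − 0.058·79) → (1659/5) ÷ (2709/500) = 7900/129 ≈ 61.240
Max retention: S = 1000/(7900/129) − 10 = 500/79 in (≈ 6.329 in)
Ia = 0.2S: 0.2·6.329 = 1.266 in (exactly 100/79)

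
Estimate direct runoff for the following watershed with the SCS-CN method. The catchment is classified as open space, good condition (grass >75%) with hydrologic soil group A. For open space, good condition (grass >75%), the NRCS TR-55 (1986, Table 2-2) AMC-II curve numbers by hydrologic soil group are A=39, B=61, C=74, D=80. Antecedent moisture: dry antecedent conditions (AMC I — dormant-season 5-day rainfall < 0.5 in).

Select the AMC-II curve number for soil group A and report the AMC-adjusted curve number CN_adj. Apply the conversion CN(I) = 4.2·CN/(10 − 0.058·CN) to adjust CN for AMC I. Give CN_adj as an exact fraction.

CN_adj = 81900/3869 ≈ 21.168

NRCS table: open space, good condition (grass >75%), soil group A → CN(II) = 39
Adjust CN=39 to AMC I: 4.2·39/(10 − 0.058·39) → (819/5) ÷ (3869/500) = 81900/3869 ≈ 21.168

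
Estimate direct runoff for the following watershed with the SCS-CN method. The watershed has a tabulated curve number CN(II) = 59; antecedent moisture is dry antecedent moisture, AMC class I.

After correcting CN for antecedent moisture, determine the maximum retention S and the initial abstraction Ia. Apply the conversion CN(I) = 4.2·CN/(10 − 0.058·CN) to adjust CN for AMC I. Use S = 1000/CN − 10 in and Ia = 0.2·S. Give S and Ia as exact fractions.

Dry (AMC I): CN(I) = 4.2·59/(10 − 0.058·59) = (1239/5)/(3289/500) = 123900/3289 ≈ 37.671
Retention S: 1000/CN − 10 with CN=37.671 → S = 20500/1239 ≈ 16.546 in
Ia = 0.2S: 0.2·16.546 = 3.309 in (exactly 4100/1239)

S = 20500/1239 in ≈ 16.546 in; Ia = 4100/1239 in ≈ 3.309 in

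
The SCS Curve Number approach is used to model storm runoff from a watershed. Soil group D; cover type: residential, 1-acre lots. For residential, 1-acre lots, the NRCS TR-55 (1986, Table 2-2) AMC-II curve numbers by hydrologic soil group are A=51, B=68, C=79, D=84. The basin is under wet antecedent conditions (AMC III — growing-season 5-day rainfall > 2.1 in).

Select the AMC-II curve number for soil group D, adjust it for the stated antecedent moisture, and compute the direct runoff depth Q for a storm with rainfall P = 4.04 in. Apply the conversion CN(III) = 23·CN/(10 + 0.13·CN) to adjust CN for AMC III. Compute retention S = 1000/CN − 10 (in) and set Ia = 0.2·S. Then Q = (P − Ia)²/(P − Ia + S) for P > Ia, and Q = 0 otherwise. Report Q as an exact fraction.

Q = 2188649089/685654725 in ≈ 3.192 in

NRCS table: residential, 1-acre lots, soil group D → CN(II) = 84
Wet (AMC III): CN(III) = 23·84/(10 + 0.13·84) = 1932/(523/25) = 48300/523 ≈ 92.352
Retention S: 1000/CN − 10 with CN=92.352 → S = 400/483 ≈ 0.828 in
Initial abstraction Ia = S/5 = (400/483)/5 = 80/483 ≈ 0.166 in
Excess rainfall: 4.040 − 0.166 = 3.874 in; P > Ia so Q > 0
Q: (46783/12075)² ÷ (56783/12075) = 2188649089/685654725 in (≈ 3.192 in)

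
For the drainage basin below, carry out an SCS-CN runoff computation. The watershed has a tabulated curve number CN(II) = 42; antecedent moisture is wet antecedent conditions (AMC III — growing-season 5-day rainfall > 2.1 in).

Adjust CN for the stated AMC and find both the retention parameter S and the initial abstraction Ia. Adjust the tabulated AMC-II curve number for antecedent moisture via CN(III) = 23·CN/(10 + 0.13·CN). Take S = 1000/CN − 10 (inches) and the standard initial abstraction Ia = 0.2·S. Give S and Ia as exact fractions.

S = 2900/483 in ≈ 6.004 in; Ia = 580/483 in ≈ 1.201 in

CN(III) from CN(II)=42: (23·42)/(10 + 0.13·42) = 48300/773 ≈ 62.484
Max retention: S = 1000/(48300/773) − 10 = 2900/483 in (≈ 6.004 in)
Ia = 0.2S: 0.2·6.004 = 1.201 in (exactly 580/483)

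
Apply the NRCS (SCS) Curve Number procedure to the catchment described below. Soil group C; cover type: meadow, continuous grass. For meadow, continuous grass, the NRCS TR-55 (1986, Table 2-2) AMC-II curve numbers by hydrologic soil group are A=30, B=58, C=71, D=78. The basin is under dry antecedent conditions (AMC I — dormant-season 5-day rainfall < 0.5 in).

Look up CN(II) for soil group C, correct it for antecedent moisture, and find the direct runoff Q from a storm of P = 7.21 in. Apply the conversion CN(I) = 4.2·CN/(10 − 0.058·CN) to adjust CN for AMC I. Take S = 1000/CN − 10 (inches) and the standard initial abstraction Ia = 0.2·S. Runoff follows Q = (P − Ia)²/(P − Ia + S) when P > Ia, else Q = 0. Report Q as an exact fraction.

NRCS table: meadow, continuous grass, soil group C → CN(II) = 71
CN(I) from CN(II)=71: (4.2·71)/(10 − 0.058·71) = 149100/2941 ≈ 50.697
S = 1000/(149100/2941) − 10 = 14500/1491 in ≈ 9.725 in
Initial abstraction Ia = S/5 = (14500/1491)/5 = 2900/1491 ≈ 1.945 in
Since P=7.210 > Ia=1.945: effective rainfall P−Ia = 785011/149100 in
Q = (785011/149100)²/((785011/149100) + 14500/1491) = (616242270121/22230810000)/(2235011/149100) = 616242270121/333240140100 in ≈ 1.849 in

Q = 616242270121/333240140100 in ≈ 1.849 in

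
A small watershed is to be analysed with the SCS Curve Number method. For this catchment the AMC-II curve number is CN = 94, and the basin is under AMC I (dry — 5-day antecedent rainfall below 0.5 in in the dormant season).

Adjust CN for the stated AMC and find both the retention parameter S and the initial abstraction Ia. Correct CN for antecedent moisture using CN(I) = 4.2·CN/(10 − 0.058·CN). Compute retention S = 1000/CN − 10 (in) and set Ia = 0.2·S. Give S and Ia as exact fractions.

Adjust CN=94 to AMC I: 4.2·94/(10 − 0.058·94) → (1974/5) ÷ (1137/250) = 32900/379 ≈ 86.807
Max retention: S = 1000/(32900/379) − 10 = 500/329 in (≈ 1.520 in)
Ia = 0.2·(500/329) = 100/329 in ≈ 0.304 in

S = 500/329 in ≈ 1.520 in; Ia = 100/329 in ≈ 0.304 in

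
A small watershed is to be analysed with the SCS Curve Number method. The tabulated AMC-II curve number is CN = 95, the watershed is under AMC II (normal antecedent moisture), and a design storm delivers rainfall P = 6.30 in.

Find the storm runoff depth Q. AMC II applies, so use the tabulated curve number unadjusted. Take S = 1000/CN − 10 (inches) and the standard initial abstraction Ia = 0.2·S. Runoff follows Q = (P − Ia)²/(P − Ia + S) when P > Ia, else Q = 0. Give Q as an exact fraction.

CN(II) = 95; AMC II needs no correction.
S = 1000/95 − 10 = 10/19 in ≈ 0.526 in
Initial abstraction Ia = S/5 = (10/19)/5 = 2/19 ≈ 0.105 in
Since P=6.300 > Ia=0.105: effective rainfall P−Ia = 1177/190 in
Runoff Q = (P−Ia)²/(P−Ia+S) = (6.195)²/(6.195+0.526) = 1385329/242630 ≈ 5.710 in

Q = 1385329/242630 in ≈ 5.710 in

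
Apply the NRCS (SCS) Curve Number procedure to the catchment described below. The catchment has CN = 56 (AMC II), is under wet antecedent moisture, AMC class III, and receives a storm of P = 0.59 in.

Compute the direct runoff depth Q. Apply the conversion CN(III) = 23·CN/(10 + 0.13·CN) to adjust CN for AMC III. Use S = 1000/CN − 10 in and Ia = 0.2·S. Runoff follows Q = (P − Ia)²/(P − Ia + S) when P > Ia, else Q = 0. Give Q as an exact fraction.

Adjust CN=56 to AMC III: 23·56/(10 + 0.13·56) → 1288 ÷ (432/25) = 4025/54 ≈ 74.537
Max retention: S = 1000/(4025/54) − 10 = 550/161 in (≈ 3.416 in)
Ia = 0.2·(550/161) = 110/161 in ≈ 0.683 in
P = 0.590 ≤ Ia = 0.683 in: entire storm abstracted, Q = 0.

Q = 0 in ≈ 0.000 in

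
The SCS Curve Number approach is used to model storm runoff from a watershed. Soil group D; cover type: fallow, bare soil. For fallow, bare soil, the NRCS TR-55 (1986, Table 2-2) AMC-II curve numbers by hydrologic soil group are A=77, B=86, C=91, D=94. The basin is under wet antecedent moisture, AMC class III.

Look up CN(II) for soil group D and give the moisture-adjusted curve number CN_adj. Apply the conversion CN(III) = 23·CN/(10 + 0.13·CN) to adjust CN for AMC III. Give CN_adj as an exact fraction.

CN_adj = 108100/1111 ≈ 97.300

NRCS table: fallow, bare soil, soil group D → CN(II) = 94
CN(III) from CN(II)=94: (23·94)/(10 + 0.13·94) = 108100/1111 ≈ 97.300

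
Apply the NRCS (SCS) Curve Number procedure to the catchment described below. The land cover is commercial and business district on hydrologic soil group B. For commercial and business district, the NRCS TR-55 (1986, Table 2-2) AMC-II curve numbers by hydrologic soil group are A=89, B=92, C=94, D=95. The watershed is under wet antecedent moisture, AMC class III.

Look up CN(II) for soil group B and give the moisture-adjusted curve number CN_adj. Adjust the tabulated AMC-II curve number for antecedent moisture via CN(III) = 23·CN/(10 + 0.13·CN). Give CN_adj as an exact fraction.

CN_adj = 52900/549 ≈ 96.357

NRCS table: commercial and business district, soil group B → CN(II) = 92
CN(III) from CN(II)=92: (23·92)/(10 + 0.13·92) = 52900/549 ≈ 96.357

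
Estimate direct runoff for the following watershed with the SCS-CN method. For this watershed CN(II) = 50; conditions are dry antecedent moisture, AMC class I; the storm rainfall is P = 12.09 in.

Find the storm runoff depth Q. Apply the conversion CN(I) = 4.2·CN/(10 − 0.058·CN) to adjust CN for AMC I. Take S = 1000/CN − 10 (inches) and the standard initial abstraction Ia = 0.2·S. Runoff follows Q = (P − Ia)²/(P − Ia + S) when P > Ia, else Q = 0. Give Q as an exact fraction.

Q = 236821321/137316900 in ≈ 1.725 in

Adjust CN=50 to AMC I: 4.2·50/(10 − 0.058·50) → 210 ÷ (71/10) = 2100/71 ≈ 29.577
S = 1000/(2100/71) − 10 = 500/21 in ≈ 23.810 in
Initial abstraction Ia = S/5 = (500/21)/5 = 100/21 ≈ 4.762 in
P − Ia = 12.090 − 4.762 = 15389/2100 ≈ 7.328 in (> 0, runoff occurs)
Q = (15389/2100)²/((15389/2100) + 500/21) = (236821321/4410000)/(65389/2100) = 236821321/137316900 in ≈ 1.725 in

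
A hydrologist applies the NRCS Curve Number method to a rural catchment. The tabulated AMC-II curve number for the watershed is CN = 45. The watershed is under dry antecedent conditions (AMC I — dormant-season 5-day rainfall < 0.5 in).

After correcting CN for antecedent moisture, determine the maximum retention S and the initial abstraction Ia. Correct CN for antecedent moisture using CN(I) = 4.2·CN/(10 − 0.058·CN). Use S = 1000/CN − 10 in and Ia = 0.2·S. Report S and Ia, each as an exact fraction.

Adjust CN=45 to AMC I: 4.2·45/(10 − 0.058·45) → 189 ÷ (739/100) = 18900/739 ≈ 25.575
S = 1000/(18900/739) − 10 = 5500/189 in ≈ 29.101 in
Ia = 0.2S: 0.2·29.101 = 5.820 in (exactly 1100/189)

S = 5500/189 in ≈ 29.101 in; Ia = 1100/189 in ≈ 5.820 in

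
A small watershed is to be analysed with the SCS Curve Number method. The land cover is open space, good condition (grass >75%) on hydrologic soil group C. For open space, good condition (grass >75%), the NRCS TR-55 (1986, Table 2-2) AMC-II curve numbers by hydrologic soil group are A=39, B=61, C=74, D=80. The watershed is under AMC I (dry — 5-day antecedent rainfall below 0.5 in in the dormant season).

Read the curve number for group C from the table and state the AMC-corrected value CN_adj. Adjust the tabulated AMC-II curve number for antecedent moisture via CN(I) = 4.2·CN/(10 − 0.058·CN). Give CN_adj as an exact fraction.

NRCS table: open space, good condition (grass >75%), soil group C → CN(II) = 74
Dry (AMC I): CN(I) = 4.2·74/(10 − 0.058·74) = (1554/5)/(1427/250) = 77700/1427 ≈ 54.450

CN_adj = 77700/1427 ≈ 54.450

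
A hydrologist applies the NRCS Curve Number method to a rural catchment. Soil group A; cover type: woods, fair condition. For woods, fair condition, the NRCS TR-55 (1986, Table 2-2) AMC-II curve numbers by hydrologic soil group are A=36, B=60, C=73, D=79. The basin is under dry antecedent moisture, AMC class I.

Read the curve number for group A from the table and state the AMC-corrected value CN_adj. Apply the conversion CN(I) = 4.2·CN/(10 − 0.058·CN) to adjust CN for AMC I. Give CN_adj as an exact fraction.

CN_adj = 18900/989 ≈ 19.110

NRCS table: woods, fair condition, soil group A → CN(II) = 36
Adjust CN=36 to AMC I: 4.2·36/(10 − 0.058·36) → (756/5) ÷ (989/125) = 18900/989 ≈ 19.110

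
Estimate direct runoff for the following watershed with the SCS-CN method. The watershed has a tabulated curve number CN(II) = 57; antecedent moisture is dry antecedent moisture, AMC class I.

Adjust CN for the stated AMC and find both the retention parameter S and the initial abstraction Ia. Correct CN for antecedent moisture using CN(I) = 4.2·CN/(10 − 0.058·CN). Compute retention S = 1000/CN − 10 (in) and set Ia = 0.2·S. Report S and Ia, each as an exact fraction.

Adjust CN=57 to AMC I: 4.2·57/(10 − 0.058·57) → (1197/5) ÷ (3347/500) = 119700/3347 ≈ 35.763
Max retention: S = 1000/(119700/3347) − 10 = 21500/1197 in (≈ 17.962 in)
Ia = 0.2·(21500/1197) = 4300/1197 in ≈ 3.592 in

S = 21500/1197 in ≈ 17.962 in; Ia = 4300/1197 in ≈ 3.592 in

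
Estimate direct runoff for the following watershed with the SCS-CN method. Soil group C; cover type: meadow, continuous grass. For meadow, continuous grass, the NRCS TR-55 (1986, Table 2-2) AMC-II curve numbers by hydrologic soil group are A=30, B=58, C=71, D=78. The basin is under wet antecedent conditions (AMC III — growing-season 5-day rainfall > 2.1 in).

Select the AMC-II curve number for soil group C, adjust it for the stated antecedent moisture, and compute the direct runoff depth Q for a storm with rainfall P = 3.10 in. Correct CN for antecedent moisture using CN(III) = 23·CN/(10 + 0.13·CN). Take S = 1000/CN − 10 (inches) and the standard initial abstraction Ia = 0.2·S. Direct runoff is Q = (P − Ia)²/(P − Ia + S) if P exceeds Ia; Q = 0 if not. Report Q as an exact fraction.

Q = 2009101329/1205529590 in ≈ 1.667 in

NRCS table: meadow, continuous grass, soil group C → CN(II) = 71
Adjust CN=71 to AMC III: 23·71/(10 + 0.13·71) → 1633 ÷ (1923/100) = 163300/1923 ≈ 84.919
Retention S: 1000/CN − 10 with CN=84.919 → S = 2900/1633 ≈ 1.776 in
Initial abstraction Ia = S/5 = (2900/1633)/5 = 580/1633 ≈ 0.355 in
Since P=3.100 > Ia=0.355: effective rainfall P−Ia = 44823/16330 in
Q: (44823/16330)² ÷ (73823/16330) = 2009101329/1205529590 in (≈ 1.667 in)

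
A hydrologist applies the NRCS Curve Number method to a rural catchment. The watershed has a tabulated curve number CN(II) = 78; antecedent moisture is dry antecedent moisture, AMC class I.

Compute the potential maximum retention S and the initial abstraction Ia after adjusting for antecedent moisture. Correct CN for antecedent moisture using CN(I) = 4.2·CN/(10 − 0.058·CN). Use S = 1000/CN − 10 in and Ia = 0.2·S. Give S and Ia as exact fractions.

CN(I) from CN(II)=78: (4.2·78)/(10 − 0.058·78) = 81900/1369 ≈ 59.825
Max retention: S = 1000/(81900/1369) − 10 = 5500/819 in (≈ 6.716 in)
Initial abstraction Ia = S/5 = (5500/819)/5 = 1100/819 ≈ 1.343 in

S = 5500/819 in ≈ 6.716 in; Ia = 1100/819 in ≈ 1.343 in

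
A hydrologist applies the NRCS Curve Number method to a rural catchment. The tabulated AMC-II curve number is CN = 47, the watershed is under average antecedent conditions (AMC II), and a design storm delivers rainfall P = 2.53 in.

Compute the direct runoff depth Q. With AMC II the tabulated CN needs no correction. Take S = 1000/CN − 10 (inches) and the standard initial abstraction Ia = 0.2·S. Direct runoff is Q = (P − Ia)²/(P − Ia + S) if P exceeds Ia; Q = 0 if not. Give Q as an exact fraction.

CN(II) = 47; AMC II needs no correction.
Max retention: S = 1000/47 − 10 = 530/47 in (≈ 11.277 in)
Ia = 0.2·(530/47) = 106/47 in ≈ 2.255 in
Since P=2.530 > Ia=2.255: effective rainfall P−Ia = 1291/4700 in
Q: (1291/4700)² ÷ (54291/4700) = 1666681/255167700 in (≈ 0.007 in)

Q = 1666681/255167700 in ≈ 0.007 in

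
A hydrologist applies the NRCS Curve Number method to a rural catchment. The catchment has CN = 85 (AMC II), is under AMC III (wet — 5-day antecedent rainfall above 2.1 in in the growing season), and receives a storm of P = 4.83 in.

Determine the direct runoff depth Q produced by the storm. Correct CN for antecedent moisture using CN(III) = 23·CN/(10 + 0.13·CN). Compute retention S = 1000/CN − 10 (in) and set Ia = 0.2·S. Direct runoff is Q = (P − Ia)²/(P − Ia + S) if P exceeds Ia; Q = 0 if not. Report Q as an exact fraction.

CN(III) from CN(II)=85: (23·85)/(10 + 0.13·85) = 39100/421 ≈ 92.874
S = 1000/(39100/421) − 10 = 300/391 in ≈ 0.767 in
Initial abstraction Ia = S/5 = (300/391)/5 = 60/391 ≈ 0.153 in
Excess rainfall: 4.830 − 0.153 = 4.677 in; P > Ia so Q > 0
Q: (182853/39100)² ÷ (212853/39100) = 11145073203/2774184100 in (≈ 4.017 in)

Q = 11145073203/2774184100 in ≈ 4.017 in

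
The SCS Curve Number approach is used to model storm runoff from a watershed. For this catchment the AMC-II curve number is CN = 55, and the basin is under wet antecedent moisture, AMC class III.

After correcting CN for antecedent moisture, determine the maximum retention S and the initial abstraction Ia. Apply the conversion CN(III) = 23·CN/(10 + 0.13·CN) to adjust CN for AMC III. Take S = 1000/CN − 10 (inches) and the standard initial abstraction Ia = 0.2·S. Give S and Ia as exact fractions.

S = 900/253 in ≈ 3.557 in; Ia = 180/253 in ≈ 0.711 in

Adjust CN=55 to AMC III: 23·55/(10 + 0.13·55) → 1265 ÷ (343/20) = 25300/343 ≈ 73.761
Max retention: S = 1000/(25300/343) − 10 = 900/253 in (≈ 3.557 in)
Ia = 0.2S: 0.2·3.557 = 0.711 in (exactly 180/253)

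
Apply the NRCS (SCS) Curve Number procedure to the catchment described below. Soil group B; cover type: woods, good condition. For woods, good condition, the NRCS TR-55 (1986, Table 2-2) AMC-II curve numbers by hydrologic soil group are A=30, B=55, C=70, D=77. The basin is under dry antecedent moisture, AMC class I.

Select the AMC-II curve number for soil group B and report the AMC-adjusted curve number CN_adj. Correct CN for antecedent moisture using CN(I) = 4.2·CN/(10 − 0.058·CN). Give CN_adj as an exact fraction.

CN_adj = 7700/227 ≈ 33.921

NRCS table: woods, good condition, soil group B → CN(II) = 55
CN(I) from CN(II)=55: (4.2·55)/(10 − 0.058·55) = 7700/227 ≈ 33.921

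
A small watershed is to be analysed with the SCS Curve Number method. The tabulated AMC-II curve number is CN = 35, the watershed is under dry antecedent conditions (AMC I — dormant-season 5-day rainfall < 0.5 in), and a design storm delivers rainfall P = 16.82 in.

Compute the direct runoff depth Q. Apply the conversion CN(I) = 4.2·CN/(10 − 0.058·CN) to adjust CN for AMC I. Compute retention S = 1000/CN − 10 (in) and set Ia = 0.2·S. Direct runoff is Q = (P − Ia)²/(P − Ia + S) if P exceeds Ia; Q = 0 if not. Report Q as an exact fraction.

CN(I) from CN(II)=35: (4.2·35)/(10 − 0.058·35) = 14700/797 ≈ 18.444
S = 1000/(14700/797) − 10 = 6500/147 in ≈ 44.218 in
Initial abstraction Ia = S/5 = (6500/147)/5 = 1300/147 ≈ 8.844 in
Excess rainfall: 16.820 − 8.844 = 7.976 in; P > Ia so Q > 0
Q = (58627/7350)²/((58627/7350) + 6500/147) = (3437125129/54022500)/(383627/7350) = 3437125129/2819658450 in ≈ 1.219 in

Q = 3437125129/2819658450 in ≈ 1.219 in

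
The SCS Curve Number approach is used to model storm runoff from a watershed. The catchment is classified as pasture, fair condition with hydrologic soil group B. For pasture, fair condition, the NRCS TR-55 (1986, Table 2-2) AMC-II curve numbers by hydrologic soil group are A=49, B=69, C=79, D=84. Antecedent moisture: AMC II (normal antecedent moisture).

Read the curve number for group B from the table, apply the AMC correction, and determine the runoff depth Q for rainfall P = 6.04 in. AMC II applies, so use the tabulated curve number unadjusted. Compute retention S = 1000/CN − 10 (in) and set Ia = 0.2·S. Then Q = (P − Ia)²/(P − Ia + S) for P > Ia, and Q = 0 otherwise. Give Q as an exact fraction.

Q = 78659161/28667775 in ≈ 2.744 in

NRCS table: pasture, fair condition, soil group B → CN(II) = 69
AMC II — tabulated CN = 69 applies directly.
S = 1000/69 − 10 = 310/69 in ≈ 4.493 in
Ia = 0.2S: 0.2·4.493 = 0.899 in (exactly 62/69)
Excess rainfall: 6.040 − 0.899 = 5.141 in; P > Ia so Q > 0
Q = (8869/1725)²/((8869/1725) + 310/69) = (78659161/2975625)/(16619/1725) = 78659161/28667775 in ≈ 2.744 in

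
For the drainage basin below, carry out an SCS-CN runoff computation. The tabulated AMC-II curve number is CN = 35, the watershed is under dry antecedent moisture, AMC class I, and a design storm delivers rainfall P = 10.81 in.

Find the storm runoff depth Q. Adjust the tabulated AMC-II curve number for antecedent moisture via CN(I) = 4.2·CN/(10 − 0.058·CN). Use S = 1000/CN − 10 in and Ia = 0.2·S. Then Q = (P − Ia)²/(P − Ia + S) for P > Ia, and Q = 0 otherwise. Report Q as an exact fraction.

CN(I) from CN(II)=35: (4.2·35)/(10 − 0.058·35) = 14700/797 ≈ 18.444
Retention S: 1000/CN − 10 with CN=18.444 → S = 6500/147 ≈ 44.218 in
Ia = 0.2S: 0.2·44.218 = 8.844 in (exactly 1300/147)
Since P=10.810 > Ia=8.844: effective rainfall P−Ia = 28907/14700 in
Runoff Q = (P−Ia)²/(P−Ia+S) = (1.966)²/(1.966+44.218) = 835614649/9979932900 ≈ 0.084 in

Q = 835614649/9979932900 in ≈ 0.084 in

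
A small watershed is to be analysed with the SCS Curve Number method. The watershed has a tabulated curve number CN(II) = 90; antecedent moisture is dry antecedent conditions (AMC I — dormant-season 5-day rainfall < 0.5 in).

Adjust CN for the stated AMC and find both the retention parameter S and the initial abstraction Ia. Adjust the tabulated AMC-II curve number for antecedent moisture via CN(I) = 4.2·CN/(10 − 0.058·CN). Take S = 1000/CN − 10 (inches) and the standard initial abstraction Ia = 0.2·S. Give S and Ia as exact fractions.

S = 500/189 in ≈ 2.646 in; Ia = 100/189 in ≈ 0.529 in

Adjust CN=90 to AMC I: 4.2·90/(10 − 0.058·90) → 378 ÷ (239/50) = 18900/239 ≈ 79.079
Max retention: S = 1000/(18900/239) − 10 = 500/189 in (≈ 2.646 in)
Initial abstraction Ia = S/5 = (500/189)/5 = 100/189 ≈ 0.529 in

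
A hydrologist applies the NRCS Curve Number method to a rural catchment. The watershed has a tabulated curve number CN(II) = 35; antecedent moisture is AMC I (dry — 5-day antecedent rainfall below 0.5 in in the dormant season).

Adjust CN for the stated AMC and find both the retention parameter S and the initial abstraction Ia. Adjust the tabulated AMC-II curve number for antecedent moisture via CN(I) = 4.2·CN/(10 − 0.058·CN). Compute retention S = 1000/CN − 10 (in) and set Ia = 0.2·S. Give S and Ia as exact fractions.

Dry (AMC I): CN(I) = 4.2·35/(10 − 0.058·35) = 147/(797/100) = 14700/797 ≈ 18.444
Max retention: S = 1000/(14700/797) − 10 = 6500/147 in (≈ 44.218 in)
Ia = 0.2S: 0.2·44.218 = 8.844 in (exactly 1300/147)

S = 6500/147 in ≈ 44.218 in; Ia = 1300/147 in ≈ 8.844 in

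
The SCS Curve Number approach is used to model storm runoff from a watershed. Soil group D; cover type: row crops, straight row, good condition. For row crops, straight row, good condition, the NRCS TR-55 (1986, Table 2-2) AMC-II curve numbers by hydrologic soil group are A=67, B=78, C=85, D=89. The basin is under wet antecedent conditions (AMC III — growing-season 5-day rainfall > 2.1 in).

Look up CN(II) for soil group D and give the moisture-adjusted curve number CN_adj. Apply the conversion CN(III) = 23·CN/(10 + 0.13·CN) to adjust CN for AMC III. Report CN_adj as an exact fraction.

NRCS table: row crops, straight row, good condition, soil group D → CN(II) = 89
Adjust CN=89 to AMC III: 23·89/(10 + 0.13·89) → 2047 ÷ (2157/100) = 204700/2157 ≈ 94.900

CN_adj = 204700/2157 ≈ 94.900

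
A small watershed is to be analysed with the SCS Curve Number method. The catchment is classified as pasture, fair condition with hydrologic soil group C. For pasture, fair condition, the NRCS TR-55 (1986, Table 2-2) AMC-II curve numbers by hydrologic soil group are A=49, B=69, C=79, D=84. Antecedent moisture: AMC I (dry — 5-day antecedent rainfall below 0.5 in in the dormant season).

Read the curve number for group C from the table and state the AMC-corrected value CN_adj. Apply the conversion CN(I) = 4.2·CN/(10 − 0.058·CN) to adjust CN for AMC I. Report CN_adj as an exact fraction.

NRCS table: pasture, fair condition, soil group C → CN(II) = 79
Adjust CN=79 to AMC I: 4.2·79/(10 − 0.058·79) → (1659/5) ÷ (2709/500) = 7900/129 ≈ 61.240

CN_adj = 7900/129 ≈ 61.240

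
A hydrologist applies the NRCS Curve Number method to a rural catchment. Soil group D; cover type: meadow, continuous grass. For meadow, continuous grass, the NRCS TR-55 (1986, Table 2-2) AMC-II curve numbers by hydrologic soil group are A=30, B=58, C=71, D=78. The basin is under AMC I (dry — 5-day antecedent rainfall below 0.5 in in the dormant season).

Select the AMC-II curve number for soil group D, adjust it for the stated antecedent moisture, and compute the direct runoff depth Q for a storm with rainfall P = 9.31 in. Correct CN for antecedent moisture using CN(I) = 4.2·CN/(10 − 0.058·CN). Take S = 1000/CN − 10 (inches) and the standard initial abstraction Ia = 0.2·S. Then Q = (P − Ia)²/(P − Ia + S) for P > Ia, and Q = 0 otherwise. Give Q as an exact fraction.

NRCS table: meadow, continuous grass, soil group D → CN(II) = 78
Dry (AMC I): CN(I) = 4.2·78/(10 − 0.058·78) = (1638/5)/(1369/250) = 81900/1369 ≈ 59.825
S = 1000/(81900/1369) − 10 = 5500/819 in ≈ 6.716 in
Initial abstraction Ia = S/5 = (5500/819)/5 = 1100/819 ≈ 1.343 in
Excess rainfall: 9.310 − 1.343 = 7.967 in; P > Ia so Q > 0
Q: (652489/81900)² ÷ (1202489/81900) = 425741895121/98483849100 in (≈ 4.323 in)

Q = 425741895121/98483849100 in ≈ 4.323 in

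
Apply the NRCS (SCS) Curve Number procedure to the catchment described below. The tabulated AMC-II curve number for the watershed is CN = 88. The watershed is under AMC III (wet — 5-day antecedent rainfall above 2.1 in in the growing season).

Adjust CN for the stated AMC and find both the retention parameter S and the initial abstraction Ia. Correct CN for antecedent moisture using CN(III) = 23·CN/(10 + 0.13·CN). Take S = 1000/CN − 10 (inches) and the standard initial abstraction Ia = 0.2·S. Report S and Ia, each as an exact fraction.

Wet (AMC III): CN(III) = 23·88/(10 + 0.13·88) = 2024/(536/25) = 6325/67 ≈ 94.403
Retention S: 1000/CN − 10 with CN=94.403 → S = 150/253 ≈ 0.593 in
Ia = 0.2S: 0.2·0.593 = 0.119 in (exactly 30/253)

S = 150/253 in ≈ 0.593 in; Ia = 30/253 in ≈ 0.119 in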